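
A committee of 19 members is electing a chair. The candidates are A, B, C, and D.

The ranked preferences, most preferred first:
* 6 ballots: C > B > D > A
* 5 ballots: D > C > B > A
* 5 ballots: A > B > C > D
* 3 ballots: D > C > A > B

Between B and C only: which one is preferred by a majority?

B is ranked above C on 5 ballots; C above B on 14.

C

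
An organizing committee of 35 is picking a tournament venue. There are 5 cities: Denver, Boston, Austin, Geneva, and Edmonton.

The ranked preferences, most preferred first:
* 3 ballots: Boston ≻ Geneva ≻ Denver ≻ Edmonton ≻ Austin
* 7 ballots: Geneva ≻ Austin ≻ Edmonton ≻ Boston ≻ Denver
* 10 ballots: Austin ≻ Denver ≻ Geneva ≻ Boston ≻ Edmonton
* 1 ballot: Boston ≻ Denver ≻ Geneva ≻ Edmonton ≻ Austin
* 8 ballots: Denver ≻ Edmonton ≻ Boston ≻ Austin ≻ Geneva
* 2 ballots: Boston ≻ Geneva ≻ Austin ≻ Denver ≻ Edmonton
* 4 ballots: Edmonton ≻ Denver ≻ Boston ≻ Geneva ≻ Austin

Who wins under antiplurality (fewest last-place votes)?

Boston

Last-place votes: Denver 7, Boston 0, Austin 8, Geneva 8, Edmonton 12.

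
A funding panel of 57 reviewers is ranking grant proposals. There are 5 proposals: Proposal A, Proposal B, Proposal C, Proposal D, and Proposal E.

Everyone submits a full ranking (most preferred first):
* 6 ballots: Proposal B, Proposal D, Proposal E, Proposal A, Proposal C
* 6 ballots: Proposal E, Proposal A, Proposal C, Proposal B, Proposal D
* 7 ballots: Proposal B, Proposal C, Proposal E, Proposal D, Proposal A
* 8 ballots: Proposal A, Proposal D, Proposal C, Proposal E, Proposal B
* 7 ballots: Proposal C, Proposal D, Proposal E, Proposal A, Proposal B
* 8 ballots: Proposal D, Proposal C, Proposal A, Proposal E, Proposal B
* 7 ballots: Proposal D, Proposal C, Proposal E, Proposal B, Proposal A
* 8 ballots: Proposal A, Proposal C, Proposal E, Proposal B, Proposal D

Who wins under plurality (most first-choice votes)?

First-place votes: Proposal A 16, Proposal B 13, Proposal C 7, Proposal D 15, Proposal E 6.

Proposal A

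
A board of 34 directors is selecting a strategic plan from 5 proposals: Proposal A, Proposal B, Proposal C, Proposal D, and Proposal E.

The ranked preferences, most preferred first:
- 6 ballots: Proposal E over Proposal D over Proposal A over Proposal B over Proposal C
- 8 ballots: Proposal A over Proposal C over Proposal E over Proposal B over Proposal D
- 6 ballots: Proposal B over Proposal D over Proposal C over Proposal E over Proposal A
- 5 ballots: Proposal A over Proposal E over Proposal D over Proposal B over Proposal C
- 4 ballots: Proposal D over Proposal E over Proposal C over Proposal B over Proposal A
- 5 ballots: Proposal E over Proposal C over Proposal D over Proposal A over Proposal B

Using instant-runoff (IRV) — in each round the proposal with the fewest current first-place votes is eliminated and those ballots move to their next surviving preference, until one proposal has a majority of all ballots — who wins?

Proposal E

Round 1: Proposal A 13, Proposal B 6, Proposal C 0, Proposal D 4, Proposal E 11. Proposal C eliminated.
Round 2: Proposal A 13, Proposal B 6, Proposal D 4, Proposal E 11. Proposal D eliminated.
Round 3: Proposal A 13, Proposal B 6, Proposal E 15. Proposal B eliminated.
Round 4: Proposal A 13, Proposal E 21. Proposal E has a majority (≥18).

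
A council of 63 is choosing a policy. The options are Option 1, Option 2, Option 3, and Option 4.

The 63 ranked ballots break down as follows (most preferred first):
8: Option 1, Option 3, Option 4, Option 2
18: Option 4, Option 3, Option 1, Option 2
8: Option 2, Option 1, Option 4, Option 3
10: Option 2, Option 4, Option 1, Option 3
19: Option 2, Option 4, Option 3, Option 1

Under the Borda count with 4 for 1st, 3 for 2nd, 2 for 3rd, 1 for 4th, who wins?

Option 4

Option 1: 8×4 + 18×2 + 8×3 + 10×2 + 19×1 = 131
Option 2: 8×1 + 18×1 + 8×4 + 10×4 + 19×4 = 174
Option 3: 8×3 + 18×3 + 8×1 + 10×1 + 19×2 = 134
Option 4: 8×2 + 18×4 + 8×2 + 10×3 + 19×3 = 191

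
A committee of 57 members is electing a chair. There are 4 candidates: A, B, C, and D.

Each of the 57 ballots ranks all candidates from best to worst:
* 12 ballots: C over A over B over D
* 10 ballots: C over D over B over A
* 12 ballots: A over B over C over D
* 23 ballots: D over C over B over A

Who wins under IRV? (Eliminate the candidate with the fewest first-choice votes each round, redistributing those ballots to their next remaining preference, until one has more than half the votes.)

Round 1: A 12, B 0, C 22, D 23. B eliminated.
Round 2: A 12, C 22, D 23. A eliminated.
Round 3: C 34, D 23. C has a majority (≥29).

C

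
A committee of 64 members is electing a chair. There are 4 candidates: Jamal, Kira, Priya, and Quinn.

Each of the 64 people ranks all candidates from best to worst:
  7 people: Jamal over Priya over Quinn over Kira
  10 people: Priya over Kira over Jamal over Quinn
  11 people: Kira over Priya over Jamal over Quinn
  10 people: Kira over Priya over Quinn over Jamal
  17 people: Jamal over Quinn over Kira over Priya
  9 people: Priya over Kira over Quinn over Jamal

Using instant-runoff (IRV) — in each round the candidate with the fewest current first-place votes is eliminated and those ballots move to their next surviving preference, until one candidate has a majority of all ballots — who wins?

Kira

Round 1: Jamal 24, Kira 21, Priya 19, Quinn 0. Quinn eliminated.
Round 2: Jamal 24, Kira 21, Priya 19. Priya eliminated.
Round 3: Jamal 24, Kira 40. Kira has a majority (≥33).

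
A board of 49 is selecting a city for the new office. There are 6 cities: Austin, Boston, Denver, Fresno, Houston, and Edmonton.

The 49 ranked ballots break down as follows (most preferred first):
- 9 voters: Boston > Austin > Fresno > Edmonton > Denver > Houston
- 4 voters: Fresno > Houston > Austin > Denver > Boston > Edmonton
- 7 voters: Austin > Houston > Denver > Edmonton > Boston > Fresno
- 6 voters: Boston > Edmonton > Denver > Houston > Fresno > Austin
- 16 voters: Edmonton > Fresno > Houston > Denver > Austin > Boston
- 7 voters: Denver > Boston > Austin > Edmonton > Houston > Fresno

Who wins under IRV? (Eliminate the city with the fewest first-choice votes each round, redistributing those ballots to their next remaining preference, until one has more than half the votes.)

Boston

Round 1: Austin 7, Boston 15, Denver 7, Fresno 4, Houston 0, Edmonton 16. Houston eliminated.
Round 2: Austin 7, Boston 15, Denver 7, Fresno 4, Edmonton 16. Fresno eliminated.
Round 3: Austin 11, Boston 15, Denver 7, Edmonton 16. Denver eliminated.
Round 4: Austin 11, Boston 22, Edmonton 16. Austin eliminated.
Round 5: Boston 26, Edmonton 23. Boston has a majority (≥25).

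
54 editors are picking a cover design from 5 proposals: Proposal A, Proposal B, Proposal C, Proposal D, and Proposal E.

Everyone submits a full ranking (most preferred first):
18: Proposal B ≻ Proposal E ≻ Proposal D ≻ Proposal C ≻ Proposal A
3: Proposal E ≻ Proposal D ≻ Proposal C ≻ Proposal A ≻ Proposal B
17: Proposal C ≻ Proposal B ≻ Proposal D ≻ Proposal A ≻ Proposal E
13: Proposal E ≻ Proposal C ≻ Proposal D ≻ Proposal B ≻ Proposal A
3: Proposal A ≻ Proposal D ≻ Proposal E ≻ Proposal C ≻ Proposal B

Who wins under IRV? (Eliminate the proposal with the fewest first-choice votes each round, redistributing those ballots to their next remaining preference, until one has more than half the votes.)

Round 1: Proposal A 3, Proposal B 18, Proposal C 17, Proposal D 0, Proposal E 16. Proposal D eliminated.
Round 2: Proposal A 3, Proposal B 18, Proposal C 17, Proposal E 16. Proposal A eliminated.
Round 3: Proposal B 18, Proposal C 17, Proposal E 19. Proposal C eliminated.
Round 4: Proposal B 35, Proposal E 19. Proposal B has a majority (≥28).

Proposal B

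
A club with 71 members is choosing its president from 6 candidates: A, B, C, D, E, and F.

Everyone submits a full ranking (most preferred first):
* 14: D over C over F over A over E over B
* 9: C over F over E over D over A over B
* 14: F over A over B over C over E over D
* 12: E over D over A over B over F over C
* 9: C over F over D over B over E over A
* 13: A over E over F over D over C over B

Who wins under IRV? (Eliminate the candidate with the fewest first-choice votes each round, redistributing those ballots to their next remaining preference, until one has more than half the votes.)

Round 1: A 13, B 0, C 18, D 14, E 12, F 14. B eliminated.
Round 2: A 13, C 18, D 14, E 12, F 14. E eliminated.
Round 3: A 13, C 18, D 26, F 14. A eliminated.
Round 4: C 18, D 26, F 27. C eliminated.
Round 5: D 26, F 45. F has a majority (≥36).

F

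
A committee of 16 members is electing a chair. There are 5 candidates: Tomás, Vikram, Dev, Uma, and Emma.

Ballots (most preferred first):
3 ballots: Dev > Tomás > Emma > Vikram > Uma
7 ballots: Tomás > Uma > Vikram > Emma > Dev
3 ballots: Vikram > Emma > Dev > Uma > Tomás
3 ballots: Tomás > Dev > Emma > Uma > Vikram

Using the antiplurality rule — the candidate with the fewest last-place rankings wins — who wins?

Emma

Last-place votes: Tomás 3, Vikram 3, Dev 7, Uma 3, Emma 0.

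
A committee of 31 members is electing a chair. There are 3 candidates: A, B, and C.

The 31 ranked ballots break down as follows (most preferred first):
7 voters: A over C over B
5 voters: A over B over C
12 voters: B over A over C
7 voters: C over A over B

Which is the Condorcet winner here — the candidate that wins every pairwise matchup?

A

A vs B: 19–12
A vs C: 24–7
A beats every other candidate.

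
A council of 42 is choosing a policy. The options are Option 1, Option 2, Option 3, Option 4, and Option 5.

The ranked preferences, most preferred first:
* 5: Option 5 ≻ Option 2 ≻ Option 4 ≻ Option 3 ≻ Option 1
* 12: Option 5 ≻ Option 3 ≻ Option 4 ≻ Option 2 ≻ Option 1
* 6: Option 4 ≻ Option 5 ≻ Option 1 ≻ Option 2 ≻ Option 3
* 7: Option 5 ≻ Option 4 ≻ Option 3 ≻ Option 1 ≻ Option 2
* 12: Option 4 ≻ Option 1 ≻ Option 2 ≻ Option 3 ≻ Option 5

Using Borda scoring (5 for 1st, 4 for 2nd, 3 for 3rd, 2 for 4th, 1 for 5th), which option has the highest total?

Option 1: 5×1 + 12×1 + 6×3 + 7×2 + 12×4 = 97
Option 2: 5×4 + 12×2 + 6×2 + 7×1 + 12×3 = 99
Option 3: 5×2 + 12×4 + 6×1 + 7×3 + 12×2 = 109
Option 4: 5×3 + 12×3 + 6×5 + 7×4 + 12×5 = 169
Option 5: 5×5 + 12×5 + 6×4 + 7×5 + 12×1 = 156

Option 4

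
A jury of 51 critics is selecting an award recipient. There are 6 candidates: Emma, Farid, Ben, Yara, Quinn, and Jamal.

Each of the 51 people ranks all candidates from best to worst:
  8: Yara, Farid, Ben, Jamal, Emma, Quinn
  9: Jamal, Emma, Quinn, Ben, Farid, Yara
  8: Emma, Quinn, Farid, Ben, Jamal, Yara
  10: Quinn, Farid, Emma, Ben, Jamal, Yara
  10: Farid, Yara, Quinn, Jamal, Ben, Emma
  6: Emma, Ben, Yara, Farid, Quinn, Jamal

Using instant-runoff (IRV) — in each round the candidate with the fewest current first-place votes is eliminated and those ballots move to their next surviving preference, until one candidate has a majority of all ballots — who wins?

Round 1: Emma 14, Farid 10, Ben 0, Yara 8, Quinn 10, Jamal 9. Ben eliminated.
Round 2: Emma 14, Farid 10, Yara 8, Quinn 10, Jamal 9. Yara eliminated.
Round 3: Emma 14, Farid 18, Quinn 10, Jamal 9. Jamal eliminated.
Round 4: Emma 23, Farid 18, Quinn 10. Quinn eliminated.
Round 5: Emma 23, Farid 28. Farid has a majority (≥26).

Farid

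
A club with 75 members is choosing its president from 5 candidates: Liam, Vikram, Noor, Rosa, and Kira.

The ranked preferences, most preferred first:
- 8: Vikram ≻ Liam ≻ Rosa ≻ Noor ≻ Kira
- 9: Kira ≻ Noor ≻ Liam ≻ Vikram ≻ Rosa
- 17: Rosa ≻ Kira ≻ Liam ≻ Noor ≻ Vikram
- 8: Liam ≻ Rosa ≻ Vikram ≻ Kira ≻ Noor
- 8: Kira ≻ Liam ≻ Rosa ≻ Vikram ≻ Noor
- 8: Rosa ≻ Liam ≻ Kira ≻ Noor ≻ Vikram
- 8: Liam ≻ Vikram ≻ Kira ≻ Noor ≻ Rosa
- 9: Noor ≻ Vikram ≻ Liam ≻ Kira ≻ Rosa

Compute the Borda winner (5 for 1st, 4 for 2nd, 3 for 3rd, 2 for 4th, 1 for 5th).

Liam

Liam: 8×4 + 9×3 + 17×3 + 8×5 + 8×4 + 8×4 + 8×5 + 9×3 = 281
Vikram: 8×5 + 9×2 + 17×1 + 8×3 + 8×2 + 8×1 + 8×4 + 9×4 = 191
Noor: 8×2 + 9×4 + 17×2 + 8×1 + 8×1 + 8×2 + 8×2 + 9×5 = 179
Rosa: 8×3 + 9×1 + 17×5 + 8×4 + 8×3 + 8×5 + 8×1 + 9×1 = 231
Kira: 8×1 + 9×5 + 17×4 + 8×2 + 8×5 + 8×3 + 8×3 + 9×2 = 243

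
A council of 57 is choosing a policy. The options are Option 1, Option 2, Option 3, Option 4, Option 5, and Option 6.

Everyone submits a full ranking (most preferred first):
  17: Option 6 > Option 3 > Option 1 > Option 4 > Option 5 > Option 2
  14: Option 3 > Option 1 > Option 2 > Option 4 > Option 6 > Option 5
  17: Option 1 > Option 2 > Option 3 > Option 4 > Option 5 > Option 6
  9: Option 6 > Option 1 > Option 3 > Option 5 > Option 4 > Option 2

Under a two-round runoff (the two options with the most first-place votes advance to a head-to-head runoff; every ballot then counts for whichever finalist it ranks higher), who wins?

Round 1 first-place votes: Option 1 17, Option 2 0, Option 3 14, Option 4 0, Option 5 0, Option 6 26. Option 6 and Option 1 advance.
Runoff: Option 6 is ranked above Option 1 on 26 ballots, Option 1 above Option 6 on 31.

Option 1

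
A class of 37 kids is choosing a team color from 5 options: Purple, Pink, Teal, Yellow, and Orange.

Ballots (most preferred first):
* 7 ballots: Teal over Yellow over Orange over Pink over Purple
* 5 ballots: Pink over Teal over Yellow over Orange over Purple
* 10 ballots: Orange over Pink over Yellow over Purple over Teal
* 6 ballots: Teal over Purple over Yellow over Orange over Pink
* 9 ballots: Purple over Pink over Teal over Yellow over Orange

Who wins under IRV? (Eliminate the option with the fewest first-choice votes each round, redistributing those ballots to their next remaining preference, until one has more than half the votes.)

Teal

Round 1: Purple 9, Pink 5, Teal 13, Yellow 0, Orange 10. Yellow eliminated.
Round 2: Purple 9, Pink 5, Teal 13, Orange 10. Pink eliminated.
Round 3: Purple 9, Teal 18, Orange 10. Purple eliminated.
Round 4: Teal 27, Orange 10. Teal has a majority (≥19).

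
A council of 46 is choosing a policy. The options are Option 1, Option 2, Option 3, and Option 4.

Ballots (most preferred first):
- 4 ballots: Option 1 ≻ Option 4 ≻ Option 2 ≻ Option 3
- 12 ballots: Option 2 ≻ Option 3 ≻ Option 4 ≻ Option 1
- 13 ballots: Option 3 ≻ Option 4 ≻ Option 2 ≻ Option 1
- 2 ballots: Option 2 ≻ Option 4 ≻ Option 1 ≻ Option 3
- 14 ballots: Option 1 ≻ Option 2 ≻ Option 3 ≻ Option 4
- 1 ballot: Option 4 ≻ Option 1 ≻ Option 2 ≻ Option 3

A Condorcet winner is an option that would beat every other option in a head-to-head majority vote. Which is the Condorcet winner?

Option 2

Option 2 vs Option 1: 27–19
Option 2 vs Option 3: 33–13
Option 2 vs Option 4: 28–18
Option 2 beats every other option.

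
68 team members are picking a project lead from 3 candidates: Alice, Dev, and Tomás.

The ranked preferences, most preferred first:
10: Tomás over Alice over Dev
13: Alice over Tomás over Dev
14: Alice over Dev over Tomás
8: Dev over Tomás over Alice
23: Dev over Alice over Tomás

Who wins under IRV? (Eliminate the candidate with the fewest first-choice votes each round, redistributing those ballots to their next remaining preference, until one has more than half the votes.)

Alice

Round 1: Alice 27, Dev 31, Tomás 10. Tomás eliminated.
Round 2: Alice 37, Dev 31. Alice has a majority (≥35).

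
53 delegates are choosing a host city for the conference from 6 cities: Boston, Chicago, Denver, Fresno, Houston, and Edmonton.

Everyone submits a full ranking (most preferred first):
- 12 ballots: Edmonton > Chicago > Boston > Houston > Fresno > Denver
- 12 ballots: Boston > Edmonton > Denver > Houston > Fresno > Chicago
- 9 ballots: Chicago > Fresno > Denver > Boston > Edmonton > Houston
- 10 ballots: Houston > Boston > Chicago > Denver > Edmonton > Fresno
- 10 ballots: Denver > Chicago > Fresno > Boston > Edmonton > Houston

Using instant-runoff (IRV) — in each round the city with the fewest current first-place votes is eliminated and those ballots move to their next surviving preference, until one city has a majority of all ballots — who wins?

Boston

Round 1: Boston 12, Chicago 9, Denver 10, Fresno 0, Houston 10, Edmonton 12. Fresno eliminated.
Round 2: Boston 12, Chicago 9, Denver 10, Houston 10, Edmonton 12. Chicago eliminated.
Round 3: Boston 12, Denver 19, Houston 10, Edmonton 12. Houston eliminated.
Round 4: Boston 22, Denver 19, Edmonton 12. Edmonton eliminated.
Round 5: Boston 34, Denver 19. Boston has a majority (≥27).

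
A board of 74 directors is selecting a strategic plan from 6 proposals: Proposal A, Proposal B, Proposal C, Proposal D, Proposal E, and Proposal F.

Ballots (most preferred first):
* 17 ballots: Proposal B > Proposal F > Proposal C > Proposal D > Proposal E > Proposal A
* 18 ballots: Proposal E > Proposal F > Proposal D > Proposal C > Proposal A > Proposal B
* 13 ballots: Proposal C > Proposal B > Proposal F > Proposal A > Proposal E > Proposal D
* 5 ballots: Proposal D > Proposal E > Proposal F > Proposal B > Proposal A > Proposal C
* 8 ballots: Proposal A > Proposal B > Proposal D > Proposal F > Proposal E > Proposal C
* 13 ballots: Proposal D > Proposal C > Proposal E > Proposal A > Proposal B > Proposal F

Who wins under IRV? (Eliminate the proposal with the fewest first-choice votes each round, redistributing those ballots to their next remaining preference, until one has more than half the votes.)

Proposal B

Round 1: Proposal A 8, Proposal B 17, Proposal C 13, Proposal D 18, Proposal E 18, Proposal F 0. Proposal F eliminated.
Round 2: Proposal A 8, Proposal B 17, Proposal C 13, Proposal D 18, Proposal E 18. Proposal A eliminated.
Round 3: Proposal B 25, Proposal C 13, Proposal D 18, Proposal E 18. Proposal C eliminated.
Round 4: Proposal B 38, Proposal D 18, Proposal E 18. Proposal B has a majority (≥38).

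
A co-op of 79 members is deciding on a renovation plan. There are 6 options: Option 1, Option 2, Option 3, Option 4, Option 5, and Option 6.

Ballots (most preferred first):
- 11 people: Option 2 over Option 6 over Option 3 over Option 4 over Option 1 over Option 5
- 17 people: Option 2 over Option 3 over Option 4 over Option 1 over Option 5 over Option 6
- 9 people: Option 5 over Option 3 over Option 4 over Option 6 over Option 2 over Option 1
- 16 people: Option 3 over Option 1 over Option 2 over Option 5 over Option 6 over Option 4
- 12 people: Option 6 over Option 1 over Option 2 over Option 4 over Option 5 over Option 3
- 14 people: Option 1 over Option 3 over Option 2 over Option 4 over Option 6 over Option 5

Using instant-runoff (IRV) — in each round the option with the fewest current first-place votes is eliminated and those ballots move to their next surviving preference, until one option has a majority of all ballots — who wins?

Round 1: Option 1 14, Option 2 28, Option 3 16, Option 4 0, Option 5 9, Option 6 12. Option 4 eliminated.
Round 2: Option 1 14, Option 2 28, Option 3 16, Option 5 9, Option 6 12. Option 5 eliminated.
Round 3: Option 1 14, Option 2 28, Option 3 25, Option 6 12. Option 6 eliminated.
Round 4: Option 1 26, Option 2 28, Option 3 25. Option 3 eliminated.
Round 5: Option 1 42, Option 2 37. Option 1 has a majority (≥40).

Option 1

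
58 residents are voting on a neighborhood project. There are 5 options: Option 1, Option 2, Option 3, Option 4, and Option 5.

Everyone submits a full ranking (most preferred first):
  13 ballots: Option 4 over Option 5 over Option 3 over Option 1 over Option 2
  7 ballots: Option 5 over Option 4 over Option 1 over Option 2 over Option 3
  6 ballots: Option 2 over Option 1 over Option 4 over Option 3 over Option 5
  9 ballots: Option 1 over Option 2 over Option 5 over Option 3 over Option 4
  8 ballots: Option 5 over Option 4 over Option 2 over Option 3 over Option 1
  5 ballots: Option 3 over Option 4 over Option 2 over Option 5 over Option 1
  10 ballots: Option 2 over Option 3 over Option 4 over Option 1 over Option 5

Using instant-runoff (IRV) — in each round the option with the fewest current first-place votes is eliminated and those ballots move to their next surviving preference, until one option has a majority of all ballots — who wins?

Option 4

Round 1: Option 1 9, Option 2 16, Option 3 5, Option 4 13, Option 5 15. Option 3 eliminated.
Round 2: Option 1 9, Option 2 16, Option 4 18, Option 5 15. Option 1 eliminated.
Round 3: Option 2 25, Option 4 18, Option 5 15. Option 5 eliminated.
Round 4: Option 2 25, Option 4 33. Option 4 has a majority (≥30).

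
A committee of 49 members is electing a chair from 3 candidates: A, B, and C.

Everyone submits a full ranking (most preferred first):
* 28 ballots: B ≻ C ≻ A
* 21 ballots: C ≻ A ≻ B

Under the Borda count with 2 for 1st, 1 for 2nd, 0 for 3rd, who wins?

C

A: 28×0 + 21×1 = 21
B: 28×2 + 21×0 = 56
C: 28×1 + 21×2 = 70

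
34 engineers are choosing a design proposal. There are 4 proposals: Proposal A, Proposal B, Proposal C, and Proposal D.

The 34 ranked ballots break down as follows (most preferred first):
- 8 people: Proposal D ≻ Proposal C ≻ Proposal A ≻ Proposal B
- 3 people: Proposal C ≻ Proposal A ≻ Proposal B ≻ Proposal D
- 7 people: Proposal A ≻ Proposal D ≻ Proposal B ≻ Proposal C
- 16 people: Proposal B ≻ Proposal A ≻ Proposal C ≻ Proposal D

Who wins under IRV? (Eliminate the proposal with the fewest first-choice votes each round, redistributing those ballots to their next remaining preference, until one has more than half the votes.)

Proposal A

Round 1: Proposal A 7, Proposal B 16, Proposal C 3, Proposal D 8. Proposal C eliminated.
Round 2: Proposal A 10, Proposal B 16, Proposal D 8. Proposal D eliminated.
Round 3: Proposal A 18, Proposal B 16. Proposal A has a majority (≥18).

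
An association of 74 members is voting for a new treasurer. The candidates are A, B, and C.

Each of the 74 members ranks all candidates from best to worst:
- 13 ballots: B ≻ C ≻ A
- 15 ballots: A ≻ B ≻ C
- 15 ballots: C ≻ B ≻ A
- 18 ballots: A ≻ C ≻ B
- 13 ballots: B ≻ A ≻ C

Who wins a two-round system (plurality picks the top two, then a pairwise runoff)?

Round 1 first-place votes: A 33, B 26, C 15. A and B advance.
Runoff: A is ranked above B on 33 ballots, B above A on 41.

B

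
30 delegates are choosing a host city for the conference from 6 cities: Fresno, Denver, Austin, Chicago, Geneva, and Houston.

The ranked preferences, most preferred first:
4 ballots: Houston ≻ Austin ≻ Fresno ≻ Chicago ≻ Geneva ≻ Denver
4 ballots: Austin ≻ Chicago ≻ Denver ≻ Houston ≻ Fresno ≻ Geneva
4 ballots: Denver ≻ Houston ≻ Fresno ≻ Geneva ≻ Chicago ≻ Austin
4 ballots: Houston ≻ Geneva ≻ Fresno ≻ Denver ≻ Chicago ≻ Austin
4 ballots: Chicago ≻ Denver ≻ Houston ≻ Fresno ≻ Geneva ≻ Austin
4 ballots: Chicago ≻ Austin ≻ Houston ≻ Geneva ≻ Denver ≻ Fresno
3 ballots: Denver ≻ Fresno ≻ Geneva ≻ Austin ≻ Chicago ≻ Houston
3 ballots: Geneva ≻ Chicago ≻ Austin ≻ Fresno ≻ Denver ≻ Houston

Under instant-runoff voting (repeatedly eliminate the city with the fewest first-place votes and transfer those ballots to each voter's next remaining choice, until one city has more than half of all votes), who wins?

Round 1: Fresno 0, Denver 7, Austin 4, Chicago 8, Geneva 3, Houston 8. Fresno eliminated.
Round 2: Denver 7, Austin 4, Chicago 8, Geneva 3, Houston 8. Geneva eliminated.
Round 3: Denver 7, Austin 4, Chicago 11, Houston 8. Austin eliminated.
Round 4: Denver 7, Chicago 15, Houston 8. Denver eliminated.
Round 5: Chicago 18, Houston 12. Chicago has a majority (≥16).

Chicago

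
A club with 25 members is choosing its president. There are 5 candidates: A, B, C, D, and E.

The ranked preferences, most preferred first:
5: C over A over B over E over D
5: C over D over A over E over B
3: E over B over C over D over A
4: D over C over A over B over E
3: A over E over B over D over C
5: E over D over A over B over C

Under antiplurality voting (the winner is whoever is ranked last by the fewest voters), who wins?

Last-place votes: A 3, B 5, C 8, D 5, E 4.

A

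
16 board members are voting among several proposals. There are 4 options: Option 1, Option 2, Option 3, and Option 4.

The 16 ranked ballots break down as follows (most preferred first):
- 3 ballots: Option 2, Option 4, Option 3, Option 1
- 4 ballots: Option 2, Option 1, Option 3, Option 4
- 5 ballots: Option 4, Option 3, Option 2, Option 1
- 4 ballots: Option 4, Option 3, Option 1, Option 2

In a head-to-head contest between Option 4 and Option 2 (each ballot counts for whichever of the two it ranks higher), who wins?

Option 4

Option 4 is ranked above Option 2 on 9 ballots; Option 2 above Option 4 on 7.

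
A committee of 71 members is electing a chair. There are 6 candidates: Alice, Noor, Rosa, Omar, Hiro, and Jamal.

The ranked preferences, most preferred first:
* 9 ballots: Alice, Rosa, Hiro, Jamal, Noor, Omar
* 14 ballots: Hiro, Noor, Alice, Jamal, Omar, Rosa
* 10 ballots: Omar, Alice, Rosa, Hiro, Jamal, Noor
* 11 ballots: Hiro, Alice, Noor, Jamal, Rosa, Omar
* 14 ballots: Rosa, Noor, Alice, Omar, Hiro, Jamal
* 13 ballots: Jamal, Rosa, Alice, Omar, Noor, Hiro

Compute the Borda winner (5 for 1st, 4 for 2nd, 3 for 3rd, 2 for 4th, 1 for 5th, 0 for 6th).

Alice: 9×5 + 14×3 + 10×4 + 11×4 + 14×3 + 13×3 = 252
Noor: 9×1 + 14×4 + 10×0 + 11×3 + 14×4 + 13×1 = 167
Rosa: 9×4 + 14×0 + 10×3 + 11×1 + 14×5 + 13×4 = 199
Omar: 9×0 + 14×1 + 10×5 + 11×0 + 14×2 + 13×2 = 118
Hiro: 9×3 + 14×5 + 10×2 + 11×5 + 14×1 + 13×0 = 186
Jamal: 9×2 + 14×2 + 10×1 + 11×2 + 14×0 + 13×5 = 143

Alice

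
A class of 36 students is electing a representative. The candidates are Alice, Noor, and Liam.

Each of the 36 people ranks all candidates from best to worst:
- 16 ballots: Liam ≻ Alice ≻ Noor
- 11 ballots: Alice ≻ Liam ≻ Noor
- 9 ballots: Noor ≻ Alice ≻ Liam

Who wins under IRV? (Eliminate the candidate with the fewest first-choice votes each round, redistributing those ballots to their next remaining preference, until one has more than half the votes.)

Round 1: Alice 11, Noor 9, Liam 16. Noor eliminated.
Round 2: Alice 20, Liam 16. Alice has a majority (≥19).

Alice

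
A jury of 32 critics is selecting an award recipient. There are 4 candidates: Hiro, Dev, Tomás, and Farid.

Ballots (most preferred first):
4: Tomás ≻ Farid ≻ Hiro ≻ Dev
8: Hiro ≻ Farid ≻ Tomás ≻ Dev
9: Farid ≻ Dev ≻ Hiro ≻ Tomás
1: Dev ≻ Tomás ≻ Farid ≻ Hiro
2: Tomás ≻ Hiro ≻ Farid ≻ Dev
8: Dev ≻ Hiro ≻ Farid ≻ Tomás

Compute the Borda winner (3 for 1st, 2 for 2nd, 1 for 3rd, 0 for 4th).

Hiro: 4×1 + 8×3 + 9×1 + 1×0 + 2×2 + 8×2 = 57
Dev: 4×0 + 8×0 + 9×2 + 1×3 + 2×0 + 8×3 = 45
Tomás: 4×3 + 8×1 + 9×0 + 1×2 + 2×3 + 8×0 = 28
Farid: 4×2 + 8×2 + 9×3 + 1×1 + 2×1 + 8×1 = 62

Farid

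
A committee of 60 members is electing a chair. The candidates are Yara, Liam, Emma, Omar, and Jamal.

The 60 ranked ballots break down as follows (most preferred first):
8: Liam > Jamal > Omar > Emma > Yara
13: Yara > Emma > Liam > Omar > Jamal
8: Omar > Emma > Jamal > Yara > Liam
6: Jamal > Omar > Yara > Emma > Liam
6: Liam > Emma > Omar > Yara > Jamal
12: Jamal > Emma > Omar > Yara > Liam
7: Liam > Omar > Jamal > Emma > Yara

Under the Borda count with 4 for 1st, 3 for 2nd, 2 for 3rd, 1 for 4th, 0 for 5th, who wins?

Emma

Yara: 8×0 + 13×4 + 8×1 + 6×2 + 6×1 + 12×1 + 7×0 = 90
Liam: 8×4 + 13×2 + 8×0 + 6×0 + 6×4 + 12×0 + 7×4 = 110
Emma: 8×1 + 13×3 + 8×3 + 6×1 + 6×3 + 12×3 + 7×1 = 138
Omar: 8×2 + 13×1 + 8×4 + 6×3 + 6×2 + 12×2 + 7×3 = 136
Jamal: 8×3 + 13×0 + 8×2 + 6×4 + 6×0 + 12×4 + 7×2 = 126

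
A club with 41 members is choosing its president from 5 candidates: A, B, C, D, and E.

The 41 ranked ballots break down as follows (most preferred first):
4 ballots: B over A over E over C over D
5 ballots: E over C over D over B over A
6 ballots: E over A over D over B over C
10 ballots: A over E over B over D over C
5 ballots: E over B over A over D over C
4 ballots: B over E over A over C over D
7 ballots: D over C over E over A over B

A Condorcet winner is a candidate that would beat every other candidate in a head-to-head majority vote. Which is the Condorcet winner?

E

E vs A: 27–14
E vs B: 33–8
E vs C: 34–7
E vs D: 34–7
E beats every other candidate.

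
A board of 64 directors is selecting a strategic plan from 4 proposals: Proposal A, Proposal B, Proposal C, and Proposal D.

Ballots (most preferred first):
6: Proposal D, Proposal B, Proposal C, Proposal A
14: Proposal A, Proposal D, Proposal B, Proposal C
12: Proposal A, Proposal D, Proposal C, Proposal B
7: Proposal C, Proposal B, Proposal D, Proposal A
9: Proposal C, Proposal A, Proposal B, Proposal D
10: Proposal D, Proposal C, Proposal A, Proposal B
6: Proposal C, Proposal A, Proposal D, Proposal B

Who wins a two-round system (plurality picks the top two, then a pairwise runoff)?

Proposal C

Round 1 first-place votes: Proposal A 26, Proposal B 0, Proposal C 22, Proposal D 16. Proposal A and Proposal C advance.
Runoff: Proposal A is ranked above Proposal C on 26 ballots, Proposal C above Proposal A on 38.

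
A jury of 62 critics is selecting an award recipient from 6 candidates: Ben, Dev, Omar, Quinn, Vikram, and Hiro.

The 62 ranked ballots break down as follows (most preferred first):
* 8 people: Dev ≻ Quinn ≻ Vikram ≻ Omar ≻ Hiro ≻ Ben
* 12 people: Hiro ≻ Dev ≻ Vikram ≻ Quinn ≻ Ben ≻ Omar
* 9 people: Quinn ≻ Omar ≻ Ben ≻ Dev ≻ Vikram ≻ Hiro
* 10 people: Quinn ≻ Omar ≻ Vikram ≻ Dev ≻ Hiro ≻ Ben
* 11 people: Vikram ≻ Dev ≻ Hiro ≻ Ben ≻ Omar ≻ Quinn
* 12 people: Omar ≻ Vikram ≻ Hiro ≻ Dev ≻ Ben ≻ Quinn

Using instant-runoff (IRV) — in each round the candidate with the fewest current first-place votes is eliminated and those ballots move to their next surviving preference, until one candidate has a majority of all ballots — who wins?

Hiro

Round 1: Ben 0, Dev 8, Omar 12, Quinn 19, Vikram 11, Hiro 12. Ben eliminated.
Round 2: Dev 8, Omar 12, Quinn 19, Vikram 11, Hiro 12. Dev eliminated.
Round 3: Omar 12, Quinn 27, Vikram 11, Hiro 12. Vikram eliminated.
Round 4: Omar 12, Quinn 27, Hiro 23. Omar eliminated.
Round 5: Quinn 27, Hiro 35. Hiro has a majority (≥32).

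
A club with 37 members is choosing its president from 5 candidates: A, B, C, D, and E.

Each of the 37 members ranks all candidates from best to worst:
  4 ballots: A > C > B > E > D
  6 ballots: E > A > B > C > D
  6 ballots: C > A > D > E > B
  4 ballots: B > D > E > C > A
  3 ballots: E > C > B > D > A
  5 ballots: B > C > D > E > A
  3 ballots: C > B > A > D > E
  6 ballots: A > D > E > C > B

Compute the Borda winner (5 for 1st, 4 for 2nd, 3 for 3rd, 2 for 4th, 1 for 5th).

A: 4×5 + 6×4 + 6×4 + 4×1 + 3×1 + 5×1 + 3×3 + 6×5 = 119
B: 4×3 + 6×3 + 6×1 + 4×5 + 3×3 + 5×5 + 3×4 + 6×1 = 108
C: 4×4 + 6×2 + 6×5 + 4×2 + 3×4 + 5×4 + 3×5 + 6×2 = 125
D: 4×1 + 6×1 + 6×3 + 4×4 + 3×2 + 5×3 + 3×2 + 6×4 = 95
E: 4×2 + 6×5 + 6×2 + 4×3 + 3×5 + 5×2 + 3×1 + 6×3 = 108

C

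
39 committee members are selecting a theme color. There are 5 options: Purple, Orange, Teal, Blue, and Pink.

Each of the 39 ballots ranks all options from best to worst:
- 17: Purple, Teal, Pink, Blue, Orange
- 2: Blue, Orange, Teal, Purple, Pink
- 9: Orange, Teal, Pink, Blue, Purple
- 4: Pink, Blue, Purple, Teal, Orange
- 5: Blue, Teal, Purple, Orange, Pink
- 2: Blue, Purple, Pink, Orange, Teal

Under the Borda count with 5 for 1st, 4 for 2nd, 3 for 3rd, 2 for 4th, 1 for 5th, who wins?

Purple: 17×5 + 2×2 + 9×1 + 4×3 + 5×3 + 2×4 = 133
Orange: 17×1 + 2×4 + 9×5 + 4×1 + 5×2 + 2×2 = 88
Teal: 17×4 + 2×3 + 9×4 + 4×2 + 5×4 + 2×1 = 140
Blue: 17×2 + 2×5 + 9×2 + 4×4 + 5×5 + 2×5 = 113
Pink: 17×3 + 2×1 + 9×3 + 4×5 + 5×1 + 2×3 = 111

Teal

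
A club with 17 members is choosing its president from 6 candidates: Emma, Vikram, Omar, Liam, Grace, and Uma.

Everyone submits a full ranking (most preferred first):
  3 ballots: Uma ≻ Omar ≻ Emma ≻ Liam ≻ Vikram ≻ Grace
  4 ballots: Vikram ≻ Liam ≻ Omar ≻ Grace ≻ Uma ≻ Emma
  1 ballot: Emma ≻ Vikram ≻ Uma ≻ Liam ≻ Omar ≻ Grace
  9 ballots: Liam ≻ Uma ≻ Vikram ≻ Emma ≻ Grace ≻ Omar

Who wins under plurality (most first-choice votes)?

First-place votes: Emma 1, Vikram 4, Omar 0, Liam 9, Grace 0, Uma 3.

Liam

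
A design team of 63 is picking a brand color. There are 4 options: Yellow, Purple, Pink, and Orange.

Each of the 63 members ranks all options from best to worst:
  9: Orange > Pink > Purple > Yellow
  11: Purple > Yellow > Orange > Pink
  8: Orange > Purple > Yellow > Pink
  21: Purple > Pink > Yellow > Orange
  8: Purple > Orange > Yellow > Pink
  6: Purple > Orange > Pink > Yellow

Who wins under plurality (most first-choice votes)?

Purple

First-place votes: Yellow 0, Purple 46, Pink 0, Orange 17.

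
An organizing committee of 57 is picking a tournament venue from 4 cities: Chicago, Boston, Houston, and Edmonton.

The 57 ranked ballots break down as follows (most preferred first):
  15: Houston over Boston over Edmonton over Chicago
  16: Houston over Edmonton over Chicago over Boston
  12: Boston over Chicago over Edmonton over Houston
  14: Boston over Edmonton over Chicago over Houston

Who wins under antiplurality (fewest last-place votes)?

Last-place votes: Chicago 15, Boston 16, Houston 26, Edmonton 0.

Edmonton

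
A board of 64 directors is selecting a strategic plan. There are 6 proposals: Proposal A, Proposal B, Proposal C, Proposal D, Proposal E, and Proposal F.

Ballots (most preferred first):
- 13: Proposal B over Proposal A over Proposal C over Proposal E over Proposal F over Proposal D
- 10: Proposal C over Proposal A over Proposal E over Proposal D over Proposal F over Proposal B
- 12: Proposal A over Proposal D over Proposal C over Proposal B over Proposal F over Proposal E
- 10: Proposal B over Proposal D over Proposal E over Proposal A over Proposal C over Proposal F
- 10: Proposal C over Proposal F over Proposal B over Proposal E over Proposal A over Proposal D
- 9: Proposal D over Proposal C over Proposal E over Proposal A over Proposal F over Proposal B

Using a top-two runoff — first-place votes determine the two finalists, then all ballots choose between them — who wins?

Round 1 first-place votes: Proposal A 12, Proposal B 23, Proposal C 20, Proposal D 9, Proposal E 0, Proposal F 0. Proposal B and Proposal C advance.
Runoff: Proposal B is ranked above Proposal C on 23 ballots, Proposal C above Proposal B on 41.

Proposal C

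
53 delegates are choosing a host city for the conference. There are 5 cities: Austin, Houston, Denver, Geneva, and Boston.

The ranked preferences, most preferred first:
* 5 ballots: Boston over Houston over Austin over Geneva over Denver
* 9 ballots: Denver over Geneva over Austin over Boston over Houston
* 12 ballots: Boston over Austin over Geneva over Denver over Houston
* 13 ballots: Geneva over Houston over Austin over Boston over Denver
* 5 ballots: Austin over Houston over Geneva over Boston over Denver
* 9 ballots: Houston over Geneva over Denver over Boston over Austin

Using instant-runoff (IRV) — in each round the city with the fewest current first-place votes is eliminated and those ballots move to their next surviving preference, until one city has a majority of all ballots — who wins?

Round 1: Austin 5, Houston 9, Denver 9, Geneva 13, Boston 17. Austin eliminated.
Round 2: Houston 14, Denver 9, Geneva 13, Boston 17. Denver eliminated.
Round 3: Houston 14, Geneva 22, Boston 17. Houston eliminated.
Round 4: Geneva 36, Boston 17. Geneva has a majority (≥27).

Geneva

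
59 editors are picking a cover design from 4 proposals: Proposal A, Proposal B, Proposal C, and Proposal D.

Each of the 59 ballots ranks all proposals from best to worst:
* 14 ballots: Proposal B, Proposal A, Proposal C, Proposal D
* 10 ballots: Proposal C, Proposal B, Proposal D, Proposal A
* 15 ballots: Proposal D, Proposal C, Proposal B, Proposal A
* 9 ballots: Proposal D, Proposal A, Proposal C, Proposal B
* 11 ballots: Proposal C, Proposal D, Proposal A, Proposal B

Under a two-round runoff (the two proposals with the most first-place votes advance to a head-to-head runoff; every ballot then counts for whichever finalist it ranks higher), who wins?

Proposal C

Round 1 first-place votes: Proposal A 0, Proposal B 14, Proposal C 21, Proposal D 24. Proposal D and Proposal C advance.
Runoff: Proposal D is ranked above Proposal C on 24 ballots, Proposal C above Proposal D on 35.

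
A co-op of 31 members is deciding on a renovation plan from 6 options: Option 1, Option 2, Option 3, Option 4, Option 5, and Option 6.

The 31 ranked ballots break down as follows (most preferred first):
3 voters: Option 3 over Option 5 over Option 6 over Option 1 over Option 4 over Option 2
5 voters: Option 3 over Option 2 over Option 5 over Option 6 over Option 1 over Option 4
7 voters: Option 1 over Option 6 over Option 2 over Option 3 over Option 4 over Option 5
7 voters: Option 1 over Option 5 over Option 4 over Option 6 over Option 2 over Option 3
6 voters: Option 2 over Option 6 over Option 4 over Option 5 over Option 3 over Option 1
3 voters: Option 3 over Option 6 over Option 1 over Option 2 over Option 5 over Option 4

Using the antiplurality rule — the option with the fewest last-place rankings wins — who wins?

Option 6

Last-place votes: Option 1 6, Option 2 3, Option 3 7, Option 4 8, Option 5 7, Option 6 0.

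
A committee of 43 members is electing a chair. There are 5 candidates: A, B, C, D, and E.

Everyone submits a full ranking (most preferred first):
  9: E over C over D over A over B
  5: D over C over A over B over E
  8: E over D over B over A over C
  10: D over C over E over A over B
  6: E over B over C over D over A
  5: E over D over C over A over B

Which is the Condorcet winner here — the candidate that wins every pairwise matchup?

E

E vs A: 38–5
E vs B: 38–5
E vs C: 28–15
E vs D: 28–15
E beats every other candidate.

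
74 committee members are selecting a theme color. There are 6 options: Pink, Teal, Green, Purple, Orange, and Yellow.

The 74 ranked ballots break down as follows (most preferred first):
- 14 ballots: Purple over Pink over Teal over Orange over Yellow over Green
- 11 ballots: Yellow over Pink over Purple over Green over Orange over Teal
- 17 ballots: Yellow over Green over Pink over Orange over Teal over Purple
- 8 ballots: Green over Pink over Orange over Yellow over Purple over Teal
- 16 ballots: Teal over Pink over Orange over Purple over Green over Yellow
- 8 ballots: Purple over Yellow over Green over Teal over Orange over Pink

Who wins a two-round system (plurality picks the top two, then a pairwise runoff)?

Purple

Round 1 first-place votes: Pink 0, Teal 16, Green 8, Purple 22, Orange 0, Yellow 28. Yellow and Purple advance.
Runoff: Yellow is ranked above Purple on 36 ballots, Purple above Yellow on 38.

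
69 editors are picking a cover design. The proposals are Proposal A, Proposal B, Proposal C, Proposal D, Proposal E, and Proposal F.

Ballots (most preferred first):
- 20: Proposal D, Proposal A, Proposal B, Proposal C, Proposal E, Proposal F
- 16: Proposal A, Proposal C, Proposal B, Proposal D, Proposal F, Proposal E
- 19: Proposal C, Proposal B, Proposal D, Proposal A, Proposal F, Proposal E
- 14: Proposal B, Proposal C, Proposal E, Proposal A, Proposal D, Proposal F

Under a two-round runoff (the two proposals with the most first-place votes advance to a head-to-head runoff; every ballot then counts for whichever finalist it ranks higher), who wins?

Proposal C

Round 1 first-place votes: Proposal A 16, Proposal B 14, Proposal C 19, Proposal D 20, Proposal E 0, Proposal F 0. Proposal D and Proposal C advance.
Runoff: Proposal D is ranked above Proposal C on 20 ballots, Proposal C above Proposal D on 49.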